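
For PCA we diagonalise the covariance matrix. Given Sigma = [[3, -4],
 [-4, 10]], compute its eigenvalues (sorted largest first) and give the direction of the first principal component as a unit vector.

Step 1 — characteristic polynomial of 2×2 Sigma:
  det(Sigma - λI) = λ² - trace · λ + det = 0.
  trace = 3 + 10 = 13, det = 3·10 - (-4)² = 14.
Step 2 — discriminant:
  Δ = trace² - 4·det = 169 - 56 = 113.
Step 3 — eigenvalues:
  λ = (trace ± √Δ)/2 = (13 ± 10.6301)/2,
  λ_1 = 11.8151,  λ_2 = 1.1849.

Step 4 — unit eigenvector for λ_1: solve (Sigma - λ_1 I)v = 0. First row:
  (3 - 11.8151)·v_x + (-4)·v_y = 0, i.e. (-8.8151)·v_x + (-4)·v_y = 0,
  so v ∝ (b, λ_1 - a) = (-4, 8.8151); multiply by -1 so the first entry is positive: u = (4, -8.8151).
  ||u|| = √((4)² + (-8.8151)²) = √(93.7055) ≈ 9.6802,
  v_1 = u/||u|| ≈ (0.4132, -0.9106) (||v_1|| = 1).

λ_1 = 11.8151,  λ_2 = 1.1849;  v_1 ≈ (0.4132, -0.9106)


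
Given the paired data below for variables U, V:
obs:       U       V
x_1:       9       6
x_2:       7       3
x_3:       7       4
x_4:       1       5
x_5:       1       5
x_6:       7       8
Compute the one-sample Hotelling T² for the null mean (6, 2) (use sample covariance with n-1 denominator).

Step 1 — sample mean vector:
  mean(U) = (9 + 7 + 7 + 1 + 1 + 7) / 6 = 32/6 = 5.3333
  mean(V) = (6 + 3 + 4 + 5 + 5 + 8) / 6 = 31/6 = 5.1667
  x̄ = (5.3333, 5.1667),  deviation x̄ - mu_0 = (5.3333, 5.1667) - (6, 2) = (-0.6667, 3.1667).

Step 2 — sample covariance matrix, S[i,j] = (1/(n-1)) · Σ_k (x_{k,i} - mean_i) · (x_{k,j} - mean_j), divisor n-1 = 5:
  S[U,U] = ((3.6667)·(3.6667) + (1.6667)·(1.6667) + (1.6667)·(1.6667) + (-4.3333)·(-4.3333) + (-4.3333)·(-4.3333) + (1.6667)·(1.6667)) / 5 = 59.3333/5 = 11.8667
  S[U,V] = ((3.6667)·(0.8333) + (1.6667)·(-2.1667) + (1.6667)·(-1.1667) + (-4.3333)·(-0.1667) + (-4.3333)·(-0.1667) + (1.6667)·(2.8333)) / 5 = 3.6667/5 = 0.7333
  S[V,V] = ((0.8333)·(0.8333) + (-2.1667)·(-2.1667) + (-1.1667)·(-1.1667) + (-0.1667)·(-0.1667) + (-0.1667)·(-0.1667) + (2.8333)·(2.8333)) / 5 = 14.8333/5 = 2.9667
  S = [[11.8667, 0.7333],
 [0.7333, 2.9667]].

Step 3 — invert S. det(S) = 11.8667·2.9667 - (0.7333)² = 34.6667.
  S^{-1} = (1/det) · [[d, -b], [-b, a]] = [[0.0856, -0.0212],
 [-0.0212, 0.3423]].

Step 4 — quadratic form (x̄ - mu_0)^T · S^{-1} · (x̄ - mu_0):
  S^{-1} · (x̄ - mu_0) = (-0.124, 1.0981),
  (x̄ - mu_0)^T · [...] = (-0.6667)·(-0.124) + (3.1667)·(1.0981) = 3.5599.

Step 5 — scale by n: T² = 6 · 3.5599 = 21.3596.

T² ≈ 21.3596


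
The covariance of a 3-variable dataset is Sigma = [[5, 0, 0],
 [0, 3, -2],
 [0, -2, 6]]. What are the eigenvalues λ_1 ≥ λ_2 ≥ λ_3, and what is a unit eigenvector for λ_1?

Step 1 — characteristic polynomial p(λ) = det(λI - Sigma) = λ³ - tr·λ² + c_1·λ - det, where tr = trace, c_1 = sum of the principal 2×2 minors, det = det(Sigma):
  tr = 5 + 3 + 6 = 14,
  c_1 = (5·3 - (0)²) + (5·6 - (0)²) + (3·6 - (-2)²) = 15 + 30 + 14 = 59,
  det = 5·(3·6 - (-2)²) - (0)·((0)·6 - (-2)·(0)) + (0)·((0)·(-2) - 3·(0)) = 5·(14) - (0)·(0) + (0)·(0) = 70.
  So p(λ) = λ³ - 14λ² + 59λ - 70.
Step 2 — look for an integer root (rational root theorem: any rational root is an integer divisor of 70). Testing λ = 2:
  p(2) = 8 - 56 + 118 - 70 = 0  ✓
  Dividing out (λ - 2): p(λ) = (λ - 2)(λ² - 12λ + 35).
Step 3 — remaining eigenvalues from the quadratic λ² - 12λ + 35 = 0:
  Δ = 12² - 4·35 = 144 - 140 = 4,  λ = (12 ± √4)/2 = (12 ± 2)/2 = 7 or 5.
  Sorted: λ_1 = 7,  λ_2 = 5,  λ_3 = 2  (check: sum = 14 = tr ✓).

Step 4 — unit eigenvector for λ_1 = 7: v spans the null space of (Sigma - λ_1 I), whose rows are
  r_1 = (-2, 0, 0),  r_2 = (0, -4, -2),  r_3 = (0, -2, -1).
  v is orthogonal to every row, so take v ∝ r_1 × r_2 = ((0)·(-2) - (0)·(-4), (0)·(0) - (-2)·(-2), (-2)·(-4) - (0)·(0)) = (0, -4, 8).
  Rescale (divide by 4; multiply by -1 so the first nonzero entry is positive): u = (0, 1, -2).
  ||u|| = √((0)² + (1)² + (-2)²) = √(5) ≈ 2.2361,  v_1 = u/||u|| ≈ (0, 0.4472, -0.8944) (||v_1|| = 1).

λ_1 = 7,  λ_2 = 5,  λ_3 = 2;  v_1 ≈ (0, 0.4472, -0.8944)


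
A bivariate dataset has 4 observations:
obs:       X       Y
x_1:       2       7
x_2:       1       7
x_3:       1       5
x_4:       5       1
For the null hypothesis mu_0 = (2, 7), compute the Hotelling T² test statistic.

Step 1 — sample mean vector:
  mean(X) = (2 + 1 + 1 + 5) / 4 = 9/4 = 2.25
  mean(Y) = (7 + 7 + 5 + 1) / 4 = 20/4 = 5
  x̄ = (2.25, 5),  deviation x̄ - mu_0 = (2.25, 5) - (2, 7) = (0.25, -2).

Step 2 — sample covariance matrix, S[i,j] = (1/(n-1)) · Σ_k (x_{k,i} - mean_i) · (x_{k,j} - mean_j), divisor n-1 = 3:
  S[X,X] = ((-0.25)·(-0.25) + (-1.25)·(-1.25) + (-1.25)·(-1.25) + (2.75)·(2.75)) / 3 = 10.75/3 = 3.5833
  S[X,Y] = ((-0.25)·(2) + (-1.25)·(2) + (-1.25)·(0) + (2.75)·(-4)) / 3 = -14/3 = -4.6667
  S[Y,Y] = ((2)·(2) + (2)·(2) + (0)·(0) + (-4)·(-4)) / 3 = 24/3 = 8
  S = [[3.5833, -4.6667],
 [-4.6667, 8]].

Step 3 — invert S. det(S) = 3.5833·8 - (-4.6667)² = 6.8889.
  S^{-1} = (1/det) · [[d, -b], [-b, a]] = [[1.1613, 0.6774],
 [0.6774, 0.5202]].

Step 4 — quadratic form (x̄ - mu_0)^T · S^{-1} · (x̄ - mu_0):
  S^{-1} · (x̄ - mu_0) = (-1.0645, -0.871),
  (x̄ - mu_0)^T · [...] = (0.25)·(-1.0645) + (-2)·(-0.871) = 1.4758.

Step 5 — scale by n: T² = 4 · 1.4758 = 5.9032.

T² ≈ 5.9032


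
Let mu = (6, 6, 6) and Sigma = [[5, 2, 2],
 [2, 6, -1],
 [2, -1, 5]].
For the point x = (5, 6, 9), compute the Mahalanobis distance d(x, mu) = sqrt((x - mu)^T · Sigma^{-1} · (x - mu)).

Step 1 — centre the observation: (x - mu) = (-1, 0, 3).

Step 2 — invert Sigma (cofactor / det for 3×3, or solve directly):
  Sigma^{-1} = [[0.3118, -0.129, -0.1505],
 [-0.129, 0.2258, 0.0968],
 [-0.1505, 0.0968, 0.2796]].

Step 3 — form the quadratic (x - mu)^T · Sigma^{-1} · (x - mu):
  Sigma^{-1} · (x - mu) = (-0.7634, 0.4194, 0.9892).
  (x - mu)^T · [Sigma^{-1} · (x - mu)] = (-1)·(-0.7634) + (0)·(0.4194) + (3)·(0.9892) = 3.7312.

Step 4 — take square root: d = √(3.7312) ≈ 1.9316.

d(x, mu) = √(3.7312) ≈ 1.9316


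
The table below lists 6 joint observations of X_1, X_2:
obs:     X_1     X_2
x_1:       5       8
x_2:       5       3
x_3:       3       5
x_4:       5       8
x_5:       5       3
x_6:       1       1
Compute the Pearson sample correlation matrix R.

Step 1 — column means:
  mean(X_1) = (5 + 5 + 3 + 5 + 5 + 1) / 6 = 24/6 = 4
  mean(X_2) = (8 + 3 + 5 + 8 + 3 + 1) / 6 = 28/6 = 4.6667

Step 2 — sample variances and covariances s[i,j] = (1/(n-1)) · Σ_k (x_{k,i} - mean_i) · (x_{k,j} - mean_j), with n-1 = 5:
  s[X_1,X_1] = ((1)·(1) + (1)·(1) + (-1)·(-1) + (1)·(1) + (1)·(1) + (-3)·(-3)) / 5 = 14/5 = 2.8
  s[X_1,X_2] = ((1)·(3.3333) + (1)·(-1.6667) + (-1)·(0.3333) + (1)·(3.3333) + (1)·(-1.6667) + (-3)·(-3.6667)) / 5 = 14/5 = 2.8
  s[X_2,X_2] = ((3.3333)·(3.3333) + (-1.6667)·(-1.6667) + (0.3333)·(0.3333) + (3.3333)·(3.3333) + (-1.6667)·(-1.6667) + (-3.6667)·(-3.6667)) / 5 = 41.3333/5 = 8.2667
  Sample standard deviations s_i = √(s[i,i]):
  s(X_1) = √(2.8) = 1.6733
  s(X_2) = √(8.2667) = 2.8752

Step 3 — r_{ij} = s_{ij} / (s_i · s_j):
  r[X_1,X_1] = 1 (diagonal).
  r[X_1,X_2] = 2.8 / (1.6733 · 2.8752) = 2.8 / 4.8111 = 0.582
  r[X_2,X_2] = 1 (diagonal).

R is symmetric with unit diagonal. Assembling:

R = [[1, 0.582],
 [0.582, 1]]


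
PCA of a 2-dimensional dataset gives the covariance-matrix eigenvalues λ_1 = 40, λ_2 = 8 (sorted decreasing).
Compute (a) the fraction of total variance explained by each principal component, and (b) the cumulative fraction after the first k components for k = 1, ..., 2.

Step 1 — total variance = trace(Sigma) = Σ λ_i = 40 + 8 = 48.

Step 2 — fraction explained by component i = λ_i / Σ λ:
  PC1: 40/48 = 0.8333
  PC2: 8/48 = 0.1667

Step 3 — cumulative fraction after k components = (λ_1 + ... + λ_k) / Σ λ:
  k = 1: 40/48 = 0.8333
  k = 2: (40 + 8)/48 = 48/48 = 1

Summary (fraction, with percent):

explained: PC1 0.8333 (83.33%), PC2 0.1667 (16.67%);  cumulative: 0.8333, 1


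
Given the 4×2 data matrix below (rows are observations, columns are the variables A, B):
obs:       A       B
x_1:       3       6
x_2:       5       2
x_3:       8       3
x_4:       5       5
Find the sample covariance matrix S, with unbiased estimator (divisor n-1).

Step 1 — column means:
  mean(A) = (3 + 5 + 8 + 5) / 4 = 21/4 = 5.25
  mean(B) = (6 + 2 + 3 + 5) / 4 = 16/4 = 4

Step 2 — sample covariance S[i,j] = (1/(n-1)) · Σ_k (x_{k,i} - mean_i) · (x_{k,j} - mean_j), with n-1 = 3.
  S[A,A] = ((-2.25)·(-2.25) + (-0.25)·(-0.25) + (2.75)·(2.75) + (-0.25)·(-0.25)) / 3 = 12.75/3 = 4.25
  S[A,B] = ((-2.25)·(2) + (-0.25)·(-2) + (2.75)·(-1) + (-0.25)·(1)) / 3 = -7/3 = -2.3333
  S[B,B] = ((2)·(2) + (-2)·(-2) + (-1)·(-1) + (1)·(1)) / 3 = 10/3 = 3.3333

S is symmetric (S[j,i] = S[i,j]). Assembling:

S = [[4.25, -2.3333],
 [-2.3333, 3.3333]]


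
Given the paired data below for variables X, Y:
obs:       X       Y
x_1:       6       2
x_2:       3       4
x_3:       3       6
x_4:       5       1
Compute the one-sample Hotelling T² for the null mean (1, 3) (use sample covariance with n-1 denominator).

Step 1 — sample mean vector:
  mean(X) = (6 + 3 + 3 + 5) / 4 = 17/4 = 4.25
  mean(Y) = (2 + 4 + 6 + 1) / 4 = 13/4 = 3.25
  x̄ = (4.25, 3.25),  deviation x̄ - mu_0 = (4.25, 3.25) - (1, 3) = (3.25, 0.25).

Step 2 — sample covariance matrix, S[i,j] = (1/(n-1)) · Σ_k (x_{k,i} - mean_i) · (x_{k,j} - mean_j), divisor n-1 = 3:
  S[X,X] = ((1.75)·(1.75) + (-1.25)·(-1.25) + (-1.25)·(-1.25) + (0.75)·(0.75)) / 3 = 6.75/3 = 2.25
  S[X,Y] = ((1.75)·(-1.25) + (-1.25)·(0.75) + (-1.25)·(2.75) + (0.75)·(-2.25)) / 3 = -8.25/3 = -2.75
  S[Y,Y] = ((-1.25)·(-1.25) + (0.75)·(0.75) + (2.75)·(2.75) + (-2.25)·(-2.25)) / 3 = 14.75/3 = 4.9167
  S = [[2.25, -2.75],
 [-2.75, 4.9167]].

Step 3 — invert S. det(S) = 2.25·4.9167 - (-2.75)² = 3.5.
  S^{-1} = (1/det) · [[d, -b], [-b, a]] = [[1.4048, 0.7857],
 [0.7857, 0.6429]].

Step 4 — quadratic form (x̄ - mu_0)^T · S^{-1} · (x̄ - mu_0):
  S^{-1} · (x̄ - mu_0) = (4.7619, 2.7143),
  (x̄ - mu_0)^T · [...] = (3.25)·(4.7619) + (0.25)·(2.7143) = 16.1548.

Step 5 — scale by n: T² = 4 · 16.1548 = 64.619.

T² ≈ 64.619


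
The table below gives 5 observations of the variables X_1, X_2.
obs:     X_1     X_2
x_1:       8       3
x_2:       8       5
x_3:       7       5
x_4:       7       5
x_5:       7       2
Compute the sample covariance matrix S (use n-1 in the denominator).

Step 1 — column means:
  mean(X_1) = (8 + 8 + 7 + 7 + 7) / 5 = 37/5 = 7.4
  mean(X_2) = (3 + 5 + 5 + 5 + 2) / 5 = 20/5 = 4

Step 2 — sample covariance S[i,j] = (1/(n-1)) · Σ_k (x_{k,i} - mean_i) · (x_{k,j} - mean_j), with n-1 = 4.
  S[X_1,X_1] = ((0.6)·(0.6) + (0.6)·(0.6) + (-0.4)·(-0.4) + (-0.4)·(-0.4) + (-0.4)·(-0.4)) / 4 = 1.2/4 = 0.3
  S[X_1,X_2] = ((0.6)·(-1) + (0.6)·(1) + (-0.4)·(1) + (-0.4)·(1) + (-0.4)·(-2)) / 4 = 0/4 = 0
  S[X_2,X_2] = ((-1)·(-1) + (1)·(1) + (1)·(1) + (1)·(1) + (-2)·(-2)) / 4 = 8/4 = 2

S is symmetric (S[j,i] = S[i,j]). Assembling:

S = [[0.3, 0],
 [0, 2]]


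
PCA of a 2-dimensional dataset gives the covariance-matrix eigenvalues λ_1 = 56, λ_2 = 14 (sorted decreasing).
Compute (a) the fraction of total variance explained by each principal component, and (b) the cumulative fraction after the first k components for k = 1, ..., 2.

Step 1 — total variance = trace(Sigma) = Σ λ_i = 56 + 14 = 70.

Step 2 — fraction explained by component i = λ_i / Σ λ:
  PC1: 56/70 = 0.8
  PC2: 14/70 = 0.2

Step 3 — cumulative fraction after k components = (λ_1 + ... + λ_k) / Σ λ:
  k = 1: 56/70 = 0.8
  k = 2: (56 + 14)/70 = 70/70 = 1

Summary (fraction, with percent):

explained: PC1 0.8 (80%), PC2 0.2 (20%);  cumulative: 0.8, 1


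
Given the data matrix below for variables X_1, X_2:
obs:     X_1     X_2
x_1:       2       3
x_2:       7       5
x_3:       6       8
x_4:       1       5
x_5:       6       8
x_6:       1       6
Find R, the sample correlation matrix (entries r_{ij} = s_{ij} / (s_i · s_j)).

Step 1 — column means:
  mean(X_1) = (2 + 7 + 6 + 1 + 6 + 1) / 6 = 23/6 = 3.8333
  mean(X_2) = (3 + 5 + 8 + 5 + 8 + 6) / 6 = 35/6 = 5.8333

Step 2 — sample variances and covariances s[i,j] = (1/(n-1)) · Σ_k (x_{k,i} - mean_i) · (x_{k,j} - mean_j), with n-1 = 5:
  s[X_1,X_1] = ((-1.8333)·(-1.8333) + (3.1667)·(3.1667) + (2.1667)·(2.1667) + (-2.8333)·(-2.8333) + (2.1667)·(2.1667) + (-2.8333)·(-2.8333)) / 5 = 38.8333/5 = 7.7667
  s[X_1,X_2] = ((-1.8333)·(-2.8333) + (3.1667)·(-0.8333) + (2.1667)·(2.1667) + (-2.8333)·(-0.8333) + (2.1667)·(2.1667) + (-2.8333)·(0.1667)) / 5 = 13.8333/5 = 2.7667
  s[X_2,X_2] = ((-2.8333)·(-2.8333) + (-0.8333)·(-0.8333) + (2.1667)·(2.1667) + (-0.8333)·(-0.8333) + (2.1667)·(2.1667) + (0.1667)·(0.1667)) / 5 = 18.8333/5 = 3.7667
  Sample standard deviations s_i = √(s[i,i]):
  s(X_1) = √(7.7667) = 2.7869
  s(X_2) = √(3.7667) = 1.9408

Step 3 — r_{ij} = s_{ij} / (s_i · s_j):
  r[X_1,X_1] = 1 (diagonal).
  r[X_1,X_2] = 2.7667 / (2.7869 · 1.9408) = 2.7667 / 5.4087 = 0.5115
  r[X_2,X_2] = 1 (diagonal).

R is symmetric with unit diagonal. Assembling:

R = [[1, 0.5115],
 [0.5115, 1]]


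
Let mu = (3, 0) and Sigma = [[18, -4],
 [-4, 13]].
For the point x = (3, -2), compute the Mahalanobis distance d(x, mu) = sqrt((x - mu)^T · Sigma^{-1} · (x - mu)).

Step 1 — centre the observation: (x - mu) = (0, -2).

Step 2 — invert Sigma. det(Sigma) = 18·13 - (-4)² = 218.
  Sigma^{-1} = (1/det) · [[d, -b], [-b, a]] = [[0.0596, 0.0183],
 [0.0183, 0.0826]].

Step 3 — form the quadratic (x - mu)^T · Sigma^{-1} · (x - mu):
  Sigma^{-1} · (x - mu) = (-0.0367, -0.1651).
  (x - mu)^T · [Sigma^{-1} · (x - mu)] = (0)·(-0.0367) + (-2)·(-0.1651) = 0.3303.

Step 4 — take square root: d = √(0.3303) ≈ 0.5747.

d(x, mu) = √(0.3303) ≈ 0.5747


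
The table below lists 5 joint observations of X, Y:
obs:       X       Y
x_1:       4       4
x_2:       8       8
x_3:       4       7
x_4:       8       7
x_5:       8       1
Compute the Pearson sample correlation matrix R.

Step 1 — column means:
  mean(X) = (4 + 8 + 4 + 8 + 8) / 5 = 32/5 = 6.4
  mean(Y) = (4 + 8 + 7 + 7 + 1) / 5 = 27/5 = 5.4

Step 2 — sample variances and covariances s[i,j] = (1/(n-1)) · Σ_k (x_{k,i} - mean_i) · (x_{k,j} - mean_j), with n-1 = 4:
  s[X,X] = ((-2.4)·(-2.4) + (1.6)·(1.6) + (-2.4)·(-2.4) + (1.6)·(1.6) + (1.6)·(1.6)) / 4 = 19.2/4 = 4.8
  s[X,Y] = ((-2.4)·(-1.4) + (1.6)·(2.6) + (-2.4)·(1.6) + (1.6)·(1.6) + (1.6)·(-4.4)) / 4 = -0.8/4 = -0.2
  s[Y,Y] = ((-1.4)·(-1.4) + (2.6)·(2.6) + (1.6)·(1.6) + (1.6)·(1.6) + (-4.4)·(-4.4)) / 4 = 33.2/4 = 8.3
  Sample standard deviations s_i = √(s[i,i]):
  s(X) = √(4.8) = 2.1909
  s(Y) = √(8.3) = 2.881

Step 3 — r_{ij} = s_{ij} / (s_i · s_j):
  r[X,X] = 1 (diagonal).
  r[X,Y] = -0.2 / (2.1909 · 2.881) = -0.2 / 6.3119 = -0.0317
  r[Y,Y] = 1 (diagonal).

R is symmetric with unit diagonal. Assembling:

R = [[1, -0.0317],
 [-0.0317, 1]]


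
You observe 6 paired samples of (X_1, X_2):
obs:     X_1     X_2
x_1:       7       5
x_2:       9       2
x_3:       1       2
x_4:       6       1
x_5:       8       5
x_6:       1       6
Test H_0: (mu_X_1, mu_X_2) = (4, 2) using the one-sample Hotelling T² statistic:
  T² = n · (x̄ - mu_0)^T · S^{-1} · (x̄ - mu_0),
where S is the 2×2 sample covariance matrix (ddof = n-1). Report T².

Step 1 — sample mean vector:
  mean(X_1) = (7 + 9 + 1 + 6 + 8 + 1) / 6 = 32/6 = 5.3333
  mean(X_2) = (5 + 2 + 2 + 1 + 5 + 6) / 6 = 21/6 = 3.5
  x̄ = (5.3333, 3.5),  deviation x̄ - mu_0 = (5.3333, 3.5) - (4, 2) = (1.3333, 1.5).

Step 2 — sample covariance matrix, S[i,j] = (1/(n-1)) · Σ_k (x_{k,i} - mean_i) · (x_{k,j} - mean_j), divisor n-1 = 5:
  S[X_1,X_1] = ((1.6667)·(1.6667) + (3.6667)·(3.6667) + (-4.3333)·(-4.3333) + (0.6667)·(0.6667) + (2.6667)·(2.6667) + (-4.3333)·(-4.3333)) / 5 = 61.3333/5 = 12.2667
  S[X_1,X_2] = ((1.6667)·(1.5) + (3.6667)·(-1.5) + (-4.3333)·(-1.5) + (0.6667)·(-2.5) + (2.6667)·(1.5) + (-4.3333)·(2.5)) / 5 = -5/5 = -1
  S[X_2,X_2] = ((1.5)·(1.5) + (-1.5)·(-1.5) + (-1.5)·(-1.5) + (-2.5)·(-2.5) + (1.5)·(1.5) + (2.5)·(2.5)) / 5 = 21.5/5 = 4.3
  S = [[12.2667, -1],
 [-1, 4.3]].

Step 3 — invert S. det(S) = 12.2667·4.3 - (-1)² = 51.7467.
  S^{-1} = (1/det) · [[d, -b], [-b, a]] = [[0.0831, 0.0193],
 [0.0193, 0.2371]].

Step 4 — quadratic form (x̄ - mu_0)^T · S^{-1} · (x̄ - mu_0):
  S^{-1} · (x̄ - mu_0) = (0.1398, 0.3813),
  (x̄ - mu_0)^T · [...] = (1.3333)·(0.1398) + (1.5)·(0.3813) = 0.7584.

Step 5 — scale by n: T² = 6 · 0.7584 = 4.5504.

T² ≈ 4.5504


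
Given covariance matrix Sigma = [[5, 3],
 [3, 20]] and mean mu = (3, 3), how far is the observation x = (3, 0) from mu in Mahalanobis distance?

Step 1 — centre the observation: (x - mu) = (0, -3).

Step 2 — invert Sigma. det(Sigma) = 5·20 - (3)² = 91.
  Sigma^{-1} = (1/det) · [[d, -b], [-b, a]] = [[0.2198, -0.033],
 [-0.033, 0.0549]].

Step 3 — form the quadratic (x - mu)^T · Sigma^{-1} · (x - mu):
  Sigma^{-1} · (x - mu) = (0.0989, -0.1648).
  (x - mu)^T · [Sigma^{-1} · (x - mu)] = (0)·(0.0989) + (-3)·(-0.1648) = 0.4945.

Step 4 — take square root: d = √(0.4945) ≈ 0.7032.

d(x, mu) = √(0.4945) ≈ 0.7032


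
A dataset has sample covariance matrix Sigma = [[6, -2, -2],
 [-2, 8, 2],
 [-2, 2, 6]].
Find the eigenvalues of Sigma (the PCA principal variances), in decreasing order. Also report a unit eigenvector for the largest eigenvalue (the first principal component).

Step 1 — characteristic polynomial p(λ) = det(λI - Sigma) = λ³ - tr·λ² + c_1·λ - det, where tr = trace, c_1 = sum of the principal 2×2 minors, det = det(Sigma):
  tr = 6 + 8 + 6 = 20,
  c_1 = (6·8 - (-2)²) + (6·6 - (-2)²) + (8·6 - (2)²) = 44 + 32 + 44 = 120,
  det = 6·(8·6 - (2)²) - (-2)·((-2)·6 - (2)·(-2)) + (-2)·((-2)·(2) - 8·(-2)) = 6·(44) - (-2)·(-8) + (-2)·(12) = 224.
  So p(λ) = λ³ - 20λ² + 120λ - 224.
Step 2 — look for an integer root (rational root theorem: any rational root is an integer divisor of 224). Testing λ = 4:
  p(4) = 64 - 320 + 480 - 224 = 0  ✓
  Dividing out (λ - 4): p(λ) = (λ - 4)(λ² - 16λ + 56).
Step 3 — remaining eigenvalues from the quadratic λ² - 16λ + 56 = 0:
  Δ = 16² - 4·56 = 256 - 224 = 32,  λ = (16 ± √32)/2 = (16 ± 5.6569)/2 ≈ 10.8284 or 5.1716.
  Sorted: λ_1 = 10.8284,  λ_2 = 5.1716,  λ_3 = 4  (check: sum = 20 = tr ✓).

Step 4 — unit eigenvector for λ_1 ≈ 10.8284: v spans the null space of (Sigma - λ_1 I), whose rows are
  r_1 = (-4.8284, -2, -2),  r_2 = (-2, -2.8284, 2),  r_3 = (-2, 2, -4.8284).
  v is orthogonal to every row, so take v ∝ r_1 × r_2 = ((-2)·(2) - (-2)·(-2.8284), (-2)·(-2) - (-4.8284)·(2), (-4.8284)·(-2.8284) - (-2)·(-2)) ≈ (-9.6569, 13.6569, 9.6569).
  Rescale (multiply by -1 so the first nonzero entry is positive): u = (9.6569, -13.6569, -9.6569).
  ||u|| = √((9.6569)² + (-13.6569)² + (-9.6569)²) = √(373.0193) ≈ 19.3137,  v_1 = u/||u|| ≈ (0.5, -0.7071, -0.5) (||v_1|| = 1).

λ_1 = 10.8284,  λ_2 = 5.1716,  λ_3 = 4;  v_1 ≈ (0.5, -0.7071, -0.5)


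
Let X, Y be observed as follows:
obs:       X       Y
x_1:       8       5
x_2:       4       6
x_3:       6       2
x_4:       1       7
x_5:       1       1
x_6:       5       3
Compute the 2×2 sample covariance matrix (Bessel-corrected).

Step 1 — column means:
  mean(X) = (8 + 4 + 6 + 1 + 1 + 5) / 6 = 25/6 = 4.1667
  mean(Y) = (5 + 6 + 2 + 7 + 1 + 3) / 6 = 24/6 = 4

Step 2 — sample covariance S[i,j] = (1/(n-1)) · Σ_k (x_{k,i} - mean_i) · (x_{k,j} - mean_j), with n-1 = 5.
  S[X,X] = ((3.8333)·(3.8333) + (-0.1667)·(-0.1667) + (1.8333)·(1.8333) + (-3.1667)·(-3.1667) + (-3.1667)·(-3.1667) + (0.8333)·(0.8333)) / 5 = 38.8333/5 = 7.7667
  S[X,Y] = ((3.8333)·(1) + (-0.1667)·(2) + (1.8333)·(-2) + (-3.1667)·(3) + (-3.1667)·(-3) + (0.8333)·(-1)) / 5 = -1/5 = -0.2
  S[Y,Y] = ((1)·(1) + (2)·(2) + (-2)·(-2) + (3)·(3) + (-3)·(-3) + (-1)·(-1)) / 5 = 28/5 = 5.6

S is symmetric (S[j,i] = S[i,j]). Assembling:

S = [[7.7667, -0.2],
 [-0.2, 5.6]]


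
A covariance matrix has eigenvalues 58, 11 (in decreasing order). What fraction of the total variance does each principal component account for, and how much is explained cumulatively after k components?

Step 1 — total variance = trace(Sigma) = Σ λ_i = 58 + 11 = 69.

Step 2 — fraction explained by component i = λ_i / Σ λ:
  PC1: 58/69 = 0.8406
  PC2: 11/69 = 0.1594

Step 3 — cumulative fraction after k components = (λ_1 + ... + λ_k) / Σ λ:
  k = 1: 58/69 = 0.8406
  k = 2: (58 + 11)/69 = 69/69 = 1

Summary (fraction, with percent):

explained: PC1 0.8406 (84.06%), PC2 0.1594 (15.94%);  cumulative: 0.8406, 1


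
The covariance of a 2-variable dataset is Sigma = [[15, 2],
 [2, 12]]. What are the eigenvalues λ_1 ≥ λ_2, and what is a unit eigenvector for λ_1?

Step 1 — characteristic polynomial of 2×2 Sigma:
  det(Sigma - λI) = λ² - trace · λ + det = 0.
  trace = 15 + 12 = 27, det = 15·12 - (2)² = 176.
Step 2 — discriminant:
  Δ = trace² - 4·det = 729 - 704 = 25.
Step 3 — eigenvalues:
  λ = (trace ± √Δ)/2 = (27 ± 5)/2,
  λ_1 = 16,  λ_2 = 11.

Step 4 — unit eigenvector for λ_1: solve (Sigma - λ_1 I)v = 0. First row:
  (15 - 16)·v_x + (2)·v_y = 0, i.e. (-1)·v_x + (2)·v_y = 0,
  so v ∝ (b, λ_1 - a) = (2, 1) = u.
  ||u|| = √((2)² + (1)²) = √(5) ≈ 2.2361,
  v_1 = u/||u|| ≈ (0.8944, 0.4472) (||v_1|| = 1).

λ_1 = 16,  λ_2 = 11;  v_1 ≈ (0.8944, 0.4472)


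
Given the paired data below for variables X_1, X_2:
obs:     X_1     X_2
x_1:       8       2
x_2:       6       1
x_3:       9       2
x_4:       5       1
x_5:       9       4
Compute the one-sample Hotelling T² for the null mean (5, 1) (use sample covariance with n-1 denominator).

Step 1 — sample mean vector:
  mean(X_1) = (8 + 6 + 9 + 5 + 9) / 5 = 37/5 = 7.4
  mean(X_2) = (2 + 1 + 2 + 1 + 4) / 5 = 10/5 = 2
  x̄ = (7.4, 2),  deviation x̄ - mu_0 = (7.4, 2) - (5, 1) = (2.4, 1).

Step 2 — sample covariance matrix, S[i,j] = (1/(n-1)) · Σ_k (x_{k,i} - mean_i) · (x_{k,j} - mean_j), divisor n-1 = 4:
  S[X_1,X_1] = ((0.6)·(0.6) + (-1.4)·(-1.4) + (1.6)·(1.6) + (-2.4)·(-2.4) + (1.6)·(1.6)) / 4 = 13.2/4 = 3.3
  S[X_1,X_2] = ((0.6)·(0) + (-1.4)·(-1) + (1.6)·(0) + (-2.4)·(-1) + (1.6)·(2)) / 4 = 7/4 = 1.75
  S[X_2,X_2] = ((0)·(0) + (-1)·(-1) + (0)·(0) + (-1)·(-1) + (2)·(2)) / 4 = 6/4 = 1.5
  S = [[3.3, 1.75],
 [1.75, 1.5]].

Step 3 — invert S. det(S) = 3.3·1.5 - (1.75)² = 1.8875.
  S^{-1} = (1/det) · [[d, -b], [-b, a]] = [[0.7947, -0.9272],
 [-0.9272, 1.7483]].

Step 4 — quadratic form (x̄ - mu_0)^T · S^{-1} · (x̄ - mu_0):
  S^{-1} · (x̄ - mu_0) = (0.9801, -0.4768),
  (x̄ - mu_0)^T · [...] = (2.4)·(0.9801) + (1)·(-0.4768) = 1.8755.

Step 5 — scale by n: T² = 5 · 1.8755 = 9.3775.

T² ≈ 9.3775


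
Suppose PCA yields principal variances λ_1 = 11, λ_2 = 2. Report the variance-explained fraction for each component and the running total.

Step 1 — total variance = trace(Sigma) = Σ λ_i = 11 + 2 = 13.

Step 2 — fraction explained by component i = λ_i / Σ λ:
  PC1: 11/13 = 0.8462
  PC2: 2/13 = 0.1538

Step 3 — cumulative fraction after k components = (λ_1 + ... + λ_k) / Σ λ:
  k = 1: 11/13 = 0.8462
  k = 2: (11 + 2)/13 = 13/13 = 1

Summary (fraction, with percent):

explained: PC1 0.8462 (84.62%), PC2 0.1538 (15.38%);  cumulative: 0.8462, 1


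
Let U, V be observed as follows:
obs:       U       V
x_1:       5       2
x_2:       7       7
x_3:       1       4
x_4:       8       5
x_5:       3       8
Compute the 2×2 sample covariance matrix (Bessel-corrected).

Step 1 — column means:
  mean(U) = (5 + 7 + 1 + 8 + 3) / 5 = 24/5 = 4.8
  mean(V) = (2 + 7 + 4 + 5 + 8) / 5 = 26/5 = 5.2

Step 2 — sample covariance S[i,j] = (1/(n-1)) · Σ_k (x_{k,i} - mean_i) · (x_{k,j} - mean_j), with n-1 = 4.
  S[U,U] = ((0.2)·(0.2) + (2.2)·(2.2) + (-3.8)·(-3.8) + (3.2)·(3.2) + (-1.8)·(-1.8)) / 4 = 32.8/4 = 8.2
  S[U,V] = ((0.2)·(-3.2) + (2.2)·(1.8) + (-3.8)·(-1.2) + (3.2)·(-0.2) + (-1.8)·(2.8)) / 4 = 2.2/4 = 0.55
  S[V,V] = ((-3.2)·(-3.2) + (1.8)·(1.8) + (-1.2)·(-1.2) + (-0.2)·(-0.2) + (2.8)·(2.8)) / 4 = 22.8/4 = 5.7

S is symmetric (S[j,i] = S[i,j]). Assembling:

S = [[8.2, 0.55],
 [0.55, 5.7]]


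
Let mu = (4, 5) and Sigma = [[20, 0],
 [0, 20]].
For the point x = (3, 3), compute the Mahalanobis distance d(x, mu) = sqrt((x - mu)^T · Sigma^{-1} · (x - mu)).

Step 1 — centre the observation: (x - mu) = (-1, -2).

Step 2 — invert Sigma. det(Sigma) = 20·20 - (0)² = 400.
  Sigma^{-1} = (1/det) · [[d, -b], [-b, a]] = [[0.05, 0],
 [0, 0.05]].

Step 3 — form the quadratic (x - mu)^T · Sigma^{-1} · (x - mu):
  Sigma^{-1} · (x - mu) = (-0.05, -0.1).
  (x - mu)^T · [Sigma^{-1} · (x - mu)] = (-1)·(-0.05) + (-2)·(-0.1) = 0.25.

Step 4 — take square root: d = √(0.25) ≈ 0.5.

d(x, mu) = √(0.25) ≈ 0.5


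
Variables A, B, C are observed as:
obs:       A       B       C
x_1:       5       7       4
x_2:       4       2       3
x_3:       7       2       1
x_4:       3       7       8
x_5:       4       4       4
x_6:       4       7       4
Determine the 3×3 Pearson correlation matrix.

Step 1 — column means:
  mean(A) = (5 + 4 + 7 + 3 + 4 + 4) / 6 = 27/6 = 4.5
  mean(B) = (7 + 2 + 2 + 7 + 4 + 7) / 6 = 29/6 = 4.8333
  mean(C) = (4 + 3 + 1 + 8 + 4 + 4) / 6 = 24/6 = 4

Step 2 — sample variances and covariances s[i,j] = (1/(n-1)) · Σ_k (x_{k,i} - mean_i) · (x_{k,j} - mean_j), with n-1 = 5:
  s[A,A] = ((0.5)·(0.5) + (-0.5)·(-0.5) + (2.5)·(2.5) + (-1.5)·(-1.5) + (-0.5)·(-0.5) + (-0.5)·(-0.5)) / 5 = 9.5/5 = 1.9
  s[A,B] = ((0.5)·(2.1667) + (-0.5)·(-2.8333) + (2.5)·(-2.8333) + (-1.5)·(2.1667) + (-0.5)·(-0.8333) + (-0.5)·(2.1667)) / 5 = -8.5/5 = -1.7
  s[A,C] = ((0.5)·(0) + (-0.5)·(-1) + (2.5)·(-3) + (-1.5)·(4) + (-0.5)·(0) + (-0.5)·(0)) / 5 = -13/5 = -2.6
  s[B,B] = ((2.1667)·(2.1667) + (-2.8333)·(-2.8333) + (-2.8333)·(-2.8333) + (2.1667)·(2.1667) + (-0.8333)·(-0.8333) + (2.1667)·(2.1667)) / 5 = 30.8333/5 = 6.1667
  s[B,C] = ((2.1667)·(0) + (-2.8333)·(-1) + (-2.8333)·(-3) + (2.1667)·(4) + (-0.8333)·(0) + (2.1667)·(0)) / 5 = 20/5 = 4
  s[C,C] = ((0)·(0) + (-1)·(-1) + (-3)·(-3) + (4)·(4) + (0)·(0) + (0)·(0)) / 5 = 26/5 = 5.2
  Sample standard deviations s_i = √(s[i,i]):
  s(A) = √(1.9) = 1.3784
  s(B) = √(6.1667) = 2.4833
  s(C) = √(5.2) = 2.2804

Step 3 — r_{ij} = s_{ij} / (s_i · s_j):
  r[A,A] = 1 (diagonal).
  r[A,B] = -1.7 / (1.3784 · 2.4833) = -1.7 / 3.423 = -0.4966
  r[A,C] = -2.6 / (1.3784 · 2.2804) = -2.6 / 3.1432 = -0.8272
  r[B,B] = 1 (diagonal).
  r[B,C] = 4 / (2.4833 · 2.2804) = 4 / 5.6627 = 0.7064
  r[C,C] = 1 (diagonal).

R is symmetric with unit diagonal. Assembling:

R = [[1, -0.4966, -0.8272],
 [-0.4966, 1, 0.7064],
 [-0.8272, 0.7064, 1]]


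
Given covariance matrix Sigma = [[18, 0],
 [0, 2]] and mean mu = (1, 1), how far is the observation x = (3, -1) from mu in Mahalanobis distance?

Step 1 — centre the observation: (x - mu) = (2, -2).

Step 2 — invert Sigma. det(Sigma) = 18·2 - (0)² = 36.
  Sigma^{-1} = (1/det) · [[d, -b], [-b, a]] = [[0.0556, 0],
 [0, 0.5]].

Step 3 — form the quadratic (x - mu)^T · Sigma^{-1} · (x - mu):
  Sigma^{-1} · (x - mu) = (0.1111, -1).
  (x - mu)^T · [Sigma^{-1} · (x - mu)] = (2)·(0.1111) + (-2)·(-1) = 2.2222.

Step 4 — take square root: d = √(2.2222) ≈ 1.4907.

d(x, mu) = √(2.2222) ≈ 1.4907


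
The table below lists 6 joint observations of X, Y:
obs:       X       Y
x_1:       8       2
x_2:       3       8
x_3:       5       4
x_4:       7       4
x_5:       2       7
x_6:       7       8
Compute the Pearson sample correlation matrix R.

Step 1 — column means:
  mean(X) = (8 + 3 + 5 + 7 + 2 + 7) / 6 = 32/6 = 5.3333
  mean(Y) = (2 + 8 + 4 + 4 + 7 + 8) / 6 = 33/6 = 5.5

Step 2 — sample variances and covariances s[i,j] = (1/(n-1)) · Σ_k (x_{k,i} - mean_i) · (x_{k,j} - mean_j), with n-1 = 5:
  s[X,X] = ((2.6667)·(2.6667) + (-2.3333)·(-2.3333) + (-0.3333)·(-0.3333) + (1.6667)·(1.6667) + (-3.3333)·(-3.3333) + (1.6667)·(1.6667)) / 5 = 29.3333/5 = 5.8667
  s[X,Y] = ((2.6667)·(-3.5) + (-2.3333)·(2.5) + (-0.3333)·(-1.5) + (1.6667)·(-1.5) + (-3.3333)·(1.5) + (1.6667)·(2.5)) / 5 = -18/5 = -3.6
  s[Y,Y] = ((-3.5)·(-3.5) + (2.5)·(2.5) + (-1.5)·(-1.5) + (-1.5)·(-1.5) + (1.5)·(1.5) + (2.5)·(2.5)) / 5 = 31.5/5 = 6.3
  Sample standard deviations s_i = √(s[i,i]):
  s(X) = √(5.8667) = 2.4221
  s(Y) = √(6.3) = 2.51

Step 3 — r_{ij} = s_{ij} / (s_i · s_j):
  r[X,X] = 1 (diagonal).
  r[X,Y] = -3.6 / (2.4221 · 2.51) = -3.6 / 6.0795 = -0.5922
  r[Y,Y] = 1 (diagonal).

R is symmetric with unit diagonal. Assembling:

R = [[1, -0.5922],
 [-0.5922, 1]]


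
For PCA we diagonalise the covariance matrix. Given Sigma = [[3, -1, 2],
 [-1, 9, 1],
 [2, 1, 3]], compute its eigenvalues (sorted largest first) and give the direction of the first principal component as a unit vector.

Step 1 — characteristic polynomial p(λ) = det(λI - Sigma) = λ³ - tr·λ² + c_1·λ - det, where tr = trace, c_1 = sum of the principal 2×2 minors, det = det(Sigma):
  tr = 3 + 9 + 3 = 15,
  c_1 = (3·9 - (-1)²) + (3·3 - (2)²) + (9·3 - (1)²) = 26 + 5 + 26 = 57,
  det = 3·(9·3 - (1)²) - (-1)·((-1)·3 - (1)·(2)) + (2)·((-1)·(1) - 9·(2)) = 3·(26) - (-1)·(-5) + (2)·(-19) = 35.
  So p(λ) = λ³ - 15λ² + 57λ - 35.
Step 2 — look for an integer root (rational root theorem: any rational root is an integer divisor of 35). Testing λ = 5:
  p(5) = 125 - 375 + 285 - 35 = 0  ✓
  Dividing out (λ - 5): p(λ) = (λ - 5)(λ² - 10λ + 7).
Step 3 — remaining eigenvalues from the quadratic λ² - 10λ + 7 = 0:
  Δ = 10² - 4·7 = 100 - 28 = 72,  λ = (10 ± √72)/2 = (10 ± 8.4853)/2 ≈ 9.2426 or 0.7574.
  Sorted: λ_1 = 9.2426,  λ_2 = 5,  λ_3 = 0.7574  (check: sum = 15 = tr ✓).

Step 4 — unit eigenvector for λ_1 ≈ 9.2426: v spans the null space of (Sigma - λ_1 I), whose rows are
  r_1 = (-6.2426, -1, 2),  r_2 = (-1, -0.2426, 1),  r_3 = (2, 1, -6.2426).
  v is orthogonal to every row, so take v ∝ r_1 × r_2 = ((-1)·(1) - (2)·(-0.2426), (2)·(-1) - (-6.2426)·(1), (-6.2426)·(-0.2426) - (-1)·(-1)) ≈ (-0.5147, 4.2426, 0.5147).
  Rescale (multiply by -1 so the first nonzero entry is positive): u = (0.5147, -4.2426, -0.5147).
  ||u|| = √((0.5147)² + (-4.2426)² + (-0.5147)²) = √(18.5299) ≈ 4.3046,  v_1 = u/||u|| ≈ (0.1196, -0.9856, -0.1196) (||v_1|| = 1).

λ_1 = 9.2426,  λ_2 = 5,  λ_3 = 0.7574;  v_1 ≈ (0.1196, -0.9856, -0.1196)


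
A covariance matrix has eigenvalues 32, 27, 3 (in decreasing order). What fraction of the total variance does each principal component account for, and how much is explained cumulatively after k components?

Step 1 — total variance = trace(Sigma) = Σ λ_i = 32 + 27 + 3 = 62.

Step 2 — fraction explained by component i = λ_i / Σ λ:
  PC1: 32/62 = 0.5161
  PC2: 27/62 = 0.4355
  PC3: 3/62 = 0.0484

Step 3 — cumulative fraction after k components = (λ_1 + ... + λ_k) / Σ λ:
  k = 1: 32/62 = 0.5161
  k = 2: (32 + 27)/62 = 59/62 = 0.9516
  k = 3: (32 + 27 + 3)/62 = 62/62 = 1

Summary (fraction, with percent):

explained: PC1 0.5161 (51.61%), PC2 0.4355 (43.55%), PC3 0.0484 (4.84%);  cumulative: 0.5161, 0.9516, 1


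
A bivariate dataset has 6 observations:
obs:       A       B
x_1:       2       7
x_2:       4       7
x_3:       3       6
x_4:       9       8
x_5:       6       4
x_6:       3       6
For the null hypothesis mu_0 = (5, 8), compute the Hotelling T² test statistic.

Step 1 — sample mean vector:
  mean(A) = (2 + 4 + 3 + 9 + 6 + 3) / 6 = 27/6 = 4.5
  mean(B) = (7 + 7 + 6 + 8 + 4 + 6) / 6 = 38/6 = 6.3333
  x̄ = (4.5, 6.3333),  deviation x̄ - mu_0 = (4.5, 6.3333) - (5, 8) = (-0.5, -1.6667).

Step 2 — sample covariance matrix, S[i,j] = (1/(n-1)) · Σ_k (x_{k,i} - mean_i) · (x_{k,j} - mean_j), divisor n-1 = 5:
  S[A,A] = ((-2.5)·(-2.5) + (-0.5)·(-0.5) + (-1.5)·(-1.5) + (4.5)·(4.5) + (1.5)·(1.5) + (-1.5)·(-1.5)) / 5 = 33.5/5 = 6.7
  S[A,B] = ((-2.5)·(0.6667) + (-0.5)·(0.6667) + (-1.5)·(-0.3333) + (4.5)·(1.6667) + (1.5)·(-2.3333) + (-1.5)·(-0.3333)) / 5 = 3/5 = 0.6
  S[B,B] = ((0.6667)·(0.6667) + (0.6667)·(0.6667) + (-0.3333)·(-0.3333) + (1.6667)·(1.6667) + (-2.3333)·(-2.3333) + (-0.3333)·(-0.3333)) / 5 = 9.3333/5 = 1.8667
  S = [[6.7, 0.6],
 [0.6, 1.8667]].

Step 3 — invert S. det(S) = 6.7·1.8667 - (0.6)² = 12.1467.
  S^{-1} = (1/det) · [[d, -b], [-b, a]] = [[0.1537, -0.0494],
 [-0.0494, 0.5516]].

Step 4 — quadratic form (x̄ - mu_0)^T · S^{-1} · (x̄ - mu_0):
  S^{-1} · (x̄ - mu_0) = (0.0055, -0.8946),
  (x̄ - mu_0)^T · [...] = (-0.5)·(0.0055) + (-1.6667)·(-0.8946) = 1.4883.

Step 5 — scale by n: T² = 6 · 1.4883 = 8.9297.

T² ≈ 8.9297


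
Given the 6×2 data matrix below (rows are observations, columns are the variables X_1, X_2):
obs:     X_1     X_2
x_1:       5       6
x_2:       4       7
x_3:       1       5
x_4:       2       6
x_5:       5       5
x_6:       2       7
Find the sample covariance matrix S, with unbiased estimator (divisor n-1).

Step 1 — column means:
  mean(X_1) = (5 + 4 + 1 + 2 + 5 + 2) / 6 = 19/6 = 3.1667
  mean(X_2) = (6 + 7 + 5 + 6 + 5 + 7) / 6 = 36/6 = 6

Step 2 — sample covariance S[i,j] = (1/(n-1)) · Σ_k (x_{k,i} - mean_i) · (x_{k,j} - mean_j), with n-1 = 5.
  S[X_1,X_1] = ((1.8333)·(1.8333) + (0.8333)·(0.8333) + (-2.1667)·(-2.1667) + (-1.1667)·(-1.1667) + (1.8333)·(1.8333) + (-1.1667)·(-1.1667)) / 5 = 14.8333/5 = 2.9667
  S[X_1,X_2] = ((1.8333)·(0) + (0.8333)·(1) + (-2.1667)·(-1) + (-1.1667)·(0) + (1.8333)·(-1) + (-1.1667)·(1)) / 5 = 0/5 = 0
  S[X_2,X_2] = ((0)·(0) + (1)·(1) + (-1)·(-1) + (0)·(0) + (-1)·(-1) + (1)·(1)) / 5 = 4/5 = 0.8

S is symmetric (S[j,i] = S[i,j]). Assembling:

S = [[2.9667, 0],
 [0, 0.8]]


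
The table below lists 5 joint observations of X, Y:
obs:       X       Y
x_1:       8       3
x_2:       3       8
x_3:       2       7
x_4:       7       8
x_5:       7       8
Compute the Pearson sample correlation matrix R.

Step 1 — column means:
  mean(X) = (8 + 3 + 2 + 7 + 7) / 5 = 27/5 = 5.4
  mean(Y) = (3 + 8 + 7 + 8 + 8) / 5 = 34/5 = 6.8

Step 2 — sample variances and covariances s[i,j] = (1/(n-1)) · Σ_k (x_{k,i} - mean_i) · (x_{k,j} - mean_j), with n-1 = 4:
  s[X,X] = ((2.6)·(2.6) + (-2.4)·(-2.4) + (-3.4)·(-3.4) + (1.6)·(1.6) + (1.6)·(1.6)) / 4 = 29.2/4 = 7.3
  s[X,Y] = ((2.6)·(-3.8) + (-2.4)·(1.2) + (-3.4)·(0.2) + (1.6)·(1.2) + (1.6)·(1.2)) / 4 = -9.6/4 = -2.4
  s[Y,Y] = ((-3.8)·(-3.8) + (1.2)·(1.2) + (0.2)·(0.2) + (1.2)·(1.2) + (1.2)·(1.2)) / 4 = 18.8/4 = 4.7
  Sample standard deviations s_i = √(s[i,i]):
  s(X) = √(7.3) = 2.7019
  s(Y) = √(4.7) = 2.1679

Step 3 — r_{ij} = s_{ij} / (s_i · s_j):
  r[X,X] = 1 (diagonal).
  r[X,Y] = -2.4 / (2.7019 · 2.1679) = -2.4 / 5.8575 = -0.4097
  r[Y,Y] = 1 (diagonal).

R is symmetric with unit diagonal. Assembling:

R = [[1, -0.4097],
 [-0.4097, 1]]


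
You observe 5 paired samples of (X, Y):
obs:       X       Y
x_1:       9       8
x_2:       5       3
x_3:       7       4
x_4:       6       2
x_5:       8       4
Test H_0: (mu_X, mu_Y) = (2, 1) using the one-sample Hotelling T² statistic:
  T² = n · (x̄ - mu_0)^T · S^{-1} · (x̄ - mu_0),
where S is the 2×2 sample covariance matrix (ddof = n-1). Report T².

Step 1 — sample mean vector:
  mean(X) = (9 + 5 + 7 + 6 + 8) / 5 = 35/5 = 7
  mean(Y) = (8 + 3 + 4 + 2 + 4) / 5 = 21/5 = 4.2
  x̄ = (7, 4.2),  deviation x̄ - mu_0 = (7, 4.2) - (2, 1) = (5, 3.2).

Step 2 — sample covariance matrix, S[i,j] = (1/(n-1)) · Σ_k (x_{k,i} - mean_i) · (x_{k,j} - mean_j), divisor n-1 = 4:
  S[X,X] = ((2)·(2) + (-2)·(-2) + (0)·(0) + (-1)·(-1) + (1)·(1)) / 4 = 10/4 = 2.5
  S[X,Y] = ((2)·(3.8) + (-2)·(-1.2) + (0)·(-0.2) + (-1)·(-2.2) + (1)·(-0.2)) / 4 = 12/4 = 3
  S[Y,Y] = ((3.8)·(3.8) + (-1.2)·(-1.2) + (-0.2)·(-0.2) + (-2.2)·(-2.2) + (-0.2)·(-0.2)) / 4 = 20.8/4 = 5.2
  S = [[2.5, 3],
 [3, 5.2]].

Step 3 — invert S. det(S) = 2.5·5.2 - (3)² = 4.
  S^{-1} = (1/det) · [[d, -b], [-b, a]] = [[1.3, -0.75],
 [-0.75, 0.625]].

Step 4 — quadratic form (x̄ - mu_0)^T · S^{-1} · (x̄ - mu_0):
  S^{-1} · (x̄ - mu_0) = (4.1, -1.75),
  (x̄ - mu_0)^T · [...] = (5)·(4.1) + (3.2)·(-1.75) = 14.9.

Step 5 — scale by n: T² = 5 · 14.9 = 74.5.

T² ≈ 74.5


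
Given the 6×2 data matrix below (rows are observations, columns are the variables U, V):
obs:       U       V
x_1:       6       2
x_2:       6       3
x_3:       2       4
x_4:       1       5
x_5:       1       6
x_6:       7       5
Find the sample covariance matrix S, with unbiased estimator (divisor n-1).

Step 1 — column means:
  mean(U) = (6 + 6 + 2 + 1 + 1 + 7) / 6 = 23/6 = 3.8333
  mean(V) = (2 + 3 + 4 + 5 + 6 + 5) / 6 = 25/6 = 4.1667

Step 2 — sample covariance S[i,j] = (1/(n-1)) · Σ_k (x_{k,i} - mean_i) · (x_{k,j} - mean_j), with n-1 = 5.
  S[U,U] = ((2.1667)·(2.1667) + (2.1667)·(2.1667) + (-1.8333)·(-1.8333) + (-2.8333)·(-2.8333) + (-2.8333)·(-2.8333) + (3.1667)·(3.1667)) / 5 = 38.8333/5 = 7.7667
  S[U,V] = ((2.1667)·(-2.1667) + (2.1667)·(-1.1667) + (-1.8333)·(-0.1667) + (-2.8333)·(0.8333) + (-2.8333)·(1.8333) + (3.1667)·(0.8333)) / 5 = -11.8333/5 = -2.3667
  S[V,V] = ((-2.1667)·(-2.1667) + (-1.1667)·(-1.1667) + (-0.1667)·(-0.1667) + (0.8333)·(0.8333) + (1.8333)·(1.8333) + (0.8333)·(0.8333)) / 5 = 10.8333/5 = 2.1667

S is symmetric (S[j,i] = S[i,j]). Assembling:

S = [[7.7667, -2.3667],
 [-2.3667, 2.1667]]


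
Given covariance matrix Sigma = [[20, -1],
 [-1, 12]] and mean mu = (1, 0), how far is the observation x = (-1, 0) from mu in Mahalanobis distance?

Step 1 — centre the observation: (x - mu) = (-2, 0).

Step 2 — invert Sigma. det(Sigma) = 20·12 - (-1)² = 239.
  Sigma^{-1} = (1/det) · [[d, -b], [-b, a]] = [[0.0502, 0.0042],
 [0.0042, 0.0837]].

Step 3 — form the quadratic (x - mu)^T · Sigma^{-1} · (x - mu):
  Sigma^{-1} · (x - mu) = (-0.1004, -0.0084).
  (x - mu)^T · [Sigma^{-1} · (x - mu)] = (-2)·(-0.1004) + (0)·(-0.0084) = 0.2008.

Step 4 — take square root: d = √(0.2008) ≈ 0.4481.

d(x, mu) = √(0.2008) ≈ 0.4481


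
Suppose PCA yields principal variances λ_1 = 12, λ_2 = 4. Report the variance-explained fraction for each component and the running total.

Step 1 — total variance = trace(Sigma) = Σ λ_i = 12 + 4 = 16.

Step 2 — fraction explained by component i = λ_i / Σ λ:
  PC1: 12/16 = 0.75
  PC2: 4/16 = 0.25

Step 3 — cumulative fraction after k components = (λ_1 + ... + λ_k) / Σ λ:
  k = 1: 12/16 = 0.75
  k = 2: (12 + 4)/16 = 16/16 = 1

Summary (fraction, with percent):

explained: PC1 0.75 (75%), PC2 0.25 (25%);  cumulative: 0.75, 1


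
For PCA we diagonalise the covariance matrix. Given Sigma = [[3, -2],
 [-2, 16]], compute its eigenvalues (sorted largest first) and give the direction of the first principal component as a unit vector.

Step 1 — characteristic polynomial of 2×2 Sigma:
  det(Sigma - λI) = λ² - trace · λ + det = 0.
  trace = 3 + 16 = 19, det = 3·16 - (-2)² = 44.
Step 2 — discriminant:
  Δ = trace² - 4·det = 361 - 176 = 185.
Step 3 — eigenvalues:
  λ = (trace ± √Δ)/2 = (19 ± 13.6015)/2,
  λ_1 = 16.3007,  λ_2 = 2.6993.

Step 4 — unit eigenvector for λ_1: solve (Sigma - λ_1 I)v = 0. First row:
  (3 - 16.3007)·v_x + (-2)·v_y = 0, i.e. (-13.3007)·v_x + (-2)·v_y = 0,
  so v ∝ (b, λ_1 - a) = (-2, 13.3007); multiply by -1 so the first entry is positive: u = (2, -13.3007).
  ||u|| = √((2)² + (-13.3007)²) = √(180.9096) ≈ 13.4503,
  v_1 = u/||u|| ≈ (0.1487, -0.9889) (||v_1|| = 1).

λ_1 = 16.3007,  λ_2 = 2.6993;  v_1 ≈ (0.1487, -0.9889)


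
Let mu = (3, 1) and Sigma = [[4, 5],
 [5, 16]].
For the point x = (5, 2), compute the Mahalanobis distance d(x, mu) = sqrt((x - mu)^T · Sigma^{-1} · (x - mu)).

Step 1 — centre the observation: (x - mu) = (2, 1).

Step 2 — invert Sigma. det(Sigma) = 4·16 - (5)² = 39.
  Sigma^{-1} = (1/det) · [[d, -b], [-b, a]] = [[0.4103, -0.1282],
 [-0.1282, 0.1026]].

Step 3 — form the quadratic (x - mu)^T · Sigma^{-1} · (x - mu):
  Sigma^{-1} · (x - mu) = (0.6923, -0.1538).
  (x - mu)^T · [Sigma^{-1} · (x - mu)] = (2)·(0.6923) + (1)·(-0.1538) = 1.2308.

Step 4 — take square root: d = √(1.2308) ≈ 1.1094.

d(x, mu) = √(1.2308) ≈ 1.1094
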